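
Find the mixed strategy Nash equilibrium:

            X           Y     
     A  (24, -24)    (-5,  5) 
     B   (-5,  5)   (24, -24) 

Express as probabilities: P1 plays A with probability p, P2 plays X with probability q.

p = 0.5, q = 0.5

Work:
Find probabilities that make opponent indifferent:
P2 chooses q to make P1 indifferent between A and B
P1 chooses p to make P2 indifferent between X and Y
Mixed NE: P1 plays (A: 0.5, B: 0.5), P2 plays (X: 0.5, Y: 0.5)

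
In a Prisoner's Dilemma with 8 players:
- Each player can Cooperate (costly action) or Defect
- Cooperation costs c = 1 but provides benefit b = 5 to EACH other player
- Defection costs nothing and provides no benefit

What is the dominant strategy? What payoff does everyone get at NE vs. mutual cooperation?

Dominant: Defect; NE payoff = 0; Coop payoff = 34

Work:
Defect dominates (saves cost c = 1, benefit to others is external)
NE: All defect → everyone gets 0
If all cooperate: each receives (7)×5 - 1 = 34
Social dilemma: 34 > 0 but NE gives 0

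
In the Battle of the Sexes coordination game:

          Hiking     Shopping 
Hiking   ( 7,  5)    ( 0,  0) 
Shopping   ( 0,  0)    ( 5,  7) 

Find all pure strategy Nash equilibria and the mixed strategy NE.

Pure NE: (Hiking, Hiking) and (Shopping, Shopping); Mixed NE: p = 0.5833, q = 0.4167

Work:
Check pure NE:
(Hiking, Hiking): (7, 5) - no unilateral deviation beneficial
(Shopping, Shopping): (5, 7) - no unilateral deviation beneficial
Mixed NE: P1 plays Hiking with p = 0.5833, P2 plays Hiking with q = 0.4167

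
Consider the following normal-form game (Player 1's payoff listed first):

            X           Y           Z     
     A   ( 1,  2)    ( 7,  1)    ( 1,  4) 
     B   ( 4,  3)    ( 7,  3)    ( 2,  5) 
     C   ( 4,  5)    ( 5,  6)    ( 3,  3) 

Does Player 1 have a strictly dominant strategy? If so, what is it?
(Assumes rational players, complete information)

No strictly dominant strategy exists for Player 1

Work:
A strategy strictly dominates another if it gives a strictly higher payoff against every opponent action. Compare each pair of P1's strategies column-by-column:
  A vs B: [1 vs 4, 7 vs 7, 1 vs 2] → A does not strictly dominate B (column X: 1 ≤ 4)
  A vs C: [1 vs 4, 7 vs 5, 1 vs 3] → A does not strictly dominate C (column X: 1 ≤ 4)
  B vs A: [4 vs 1, 7 vs 7, 2 vs 1] → B does not strictly dominate A (column Y: 7 ≤ 7)
  B vs C: [4 vs 4, 7 vs 5, 2 vs 3] → B does not strictly dominate C (column X: 4 ≤ 4)
  C vs A: [4 vs 1, 5 vs 7, 3 vs 1] → C does not strictly dominate A (column Y: 5 ≤ 7)
  C vs B: [4 vs 4, 5 vs 7, 3 vs 2] → C does not strictly dominate B (column X: 4 ≤ 4)
No single strategy strictly dominates all others → no strictly dominant strategy.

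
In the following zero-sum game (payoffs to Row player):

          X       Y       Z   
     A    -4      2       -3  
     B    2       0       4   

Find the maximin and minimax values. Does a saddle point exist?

Maximin = 0, Minimax = 2, Saddle: False

Work:
Row minimums: [-4, 0] → maximin = 0
Column maximums: [2, 2, 4] → minimax = 2
No saddle point (maximin ≠ minimax). Mixed strategy needed.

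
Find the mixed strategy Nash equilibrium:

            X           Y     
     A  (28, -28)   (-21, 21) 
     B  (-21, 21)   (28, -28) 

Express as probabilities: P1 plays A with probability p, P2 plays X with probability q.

p = 0.5, q = 0.5

Work:
Find probabilities that make opponent indifferent:
P2 chooses q to make P1 indifferent between A and B
P1 chooses p to make P2 indifferent between X and Y
Mixed NE: P1 plays (A: 0.5, B: 0.5), P2 plays (X: 0.5, Y: 0.5)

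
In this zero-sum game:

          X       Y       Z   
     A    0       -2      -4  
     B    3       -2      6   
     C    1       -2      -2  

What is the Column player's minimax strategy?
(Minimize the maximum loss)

Column should play Y, value = -2

Work:
Column player minimizes Row's maximum payoff:
Column X: max payoff to Row = 3
Column Y: max payoff to Row = -2
Column Z: max payoff to Row = 6
Minimum is -2, achieved by column Y.
Minimax strategy: Y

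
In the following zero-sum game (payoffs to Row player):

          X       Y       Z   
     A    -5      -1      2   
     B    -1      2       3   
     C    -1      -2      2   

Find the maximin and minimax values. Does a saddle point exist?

Maximin = -1, Minimax = -1, Saddle: True

Work:
Row minimums: [-5, -1, -2] → maximin = -1
Column maximums: [-1, 2, 3] → minimax = -1
Saddle point exists! Game value = -1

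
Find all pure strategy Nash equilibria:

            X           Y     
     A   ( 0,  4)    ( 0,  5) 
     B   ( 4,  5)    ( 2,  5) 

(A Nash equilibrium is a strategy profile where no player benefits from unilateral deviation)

Nash equilibrium: (B, X), (B, Y)

Work:
Best responses:
  P1 vs X: payoffs [0, 4] → best response B (payoff 4)
  P1 vs Y: payoffs [0, 2] → best response B (payoff 2)
  P2 vs A: payoffs [4, 5] → best response Y (payoff 5)
  P2 vs B: payoffs [5, 5] → best response X/Y (payoff 5)
Mutual best responses: (B,X), (B,Y) → Nash equilibria.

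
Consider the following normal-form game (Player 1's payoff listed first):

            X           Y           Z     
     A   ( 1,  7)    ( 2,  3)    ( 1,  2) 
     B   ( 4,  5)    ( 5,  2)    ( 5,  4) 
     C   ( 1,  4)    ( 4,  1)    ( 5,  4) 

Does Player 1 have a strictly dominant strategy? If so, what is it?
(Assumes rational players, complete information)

No strictly dominant strategy exists for Player 1

Work:
A strategy strictly dominates another if it gives a strictly higher payoff against every opponent action. Compare each pair of P1's strategies column-by-column:
  A vs B: [1 vs 4, 2 vs 5, 1 vs 5] → A does not strictly dominate B (column X: 1 ≤ 4)
  A vs C: [1 vs 1, 2 vs 4, 1 vs 5] → A does not strictly dominate C (column X: 1 ≤ 1)
  B vs A: [4 vs 1, 5 vs 2, 5 vs 1] → B strictly dominates A
  B vs C: [4 vs 1, 5 vs 4, 5 vs 5] → B does not strictly dominate C (column Z: 5 ≤ 5)
  C vs A: [1 vs 1, 4 vs 2, 5 vs 1] → C does not strictly dominate A (column X: 1 ≤ 1)
  C vs B: [1 vs 4, 4 vs 5, 5 vs 5] → C does not strictly dominate B (column X: 1 ≤ 4)
No single strategy strictly dominates all others → no strictly dominant strategy.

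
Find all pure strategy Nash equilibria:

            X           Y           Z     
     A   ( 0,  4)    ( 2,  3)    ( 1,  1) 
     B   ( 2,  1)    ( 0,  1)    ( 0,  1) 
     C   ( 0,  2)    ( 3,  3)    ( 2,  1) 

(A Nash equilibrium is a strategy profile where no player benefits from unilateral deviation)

Nash equilibrium: (B, X), (C, Y)

Work:
Best responses:
  P1 vs X: payoffs [0, 2, 0] → best response B (payoff 2)
  P1 vs Y: payoffs [2, 0, 3] → best response C (payoff 3)
  P1 vs Z: payoffs [1, 0, 2] → best response C (payoff 2)
  P2 vs A: payoffs [4, 3, 1] → best response X (payoff 4)
  P2 vs B: payoffs [1, 1, 1] → best response X/Y/Z (payoff 1)
  P2 vs C: payoffs [2, 3, 1] → best response Y (payoff 3)
Mutual best responses: (B,X), (C,Y) → Nash equilibria.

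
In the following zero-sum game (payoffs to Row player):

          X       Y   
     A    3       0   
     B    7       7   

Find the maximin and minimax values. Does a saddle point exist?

Maximin = 7, Minimax = 7, Saddle: True

Work:
Row minimums: [0, 7] → maximin = 7
Column maximums: [7, 7] → minimax = 7
Saddle point exists! Game value = 7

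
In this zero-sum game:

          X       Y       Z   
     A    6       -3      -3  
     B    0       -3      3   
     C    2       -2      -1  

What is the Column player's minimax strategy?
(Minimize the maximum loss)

Column should play Y, value = -2

Work:
Column player minimizes Row's maximum payoff:
Column X: max payoff to Row = 6
Column Y: max payoff to Row = -2
Column Z: max payoff to Row = 3
Minimum is -2, achieved by column Y.
Minimax strategy: Y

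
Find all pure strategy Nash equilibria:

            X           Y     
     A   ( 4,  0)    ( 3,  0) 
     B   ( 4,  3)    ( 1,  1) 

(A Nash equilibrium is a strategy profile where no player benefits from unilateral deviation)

Nash equilibrium: (A, X), (A, Y), (B, X)

Work:
Best responses:
  P1 vs X: payoffs [4, 4] → best response A/B (payoff 4)
  P1 vs Y: payoffs [3, 1] → best response A (payoff 3)
  P2 vs A: payoffs [0, 0] → best response X/Y (payoff 0)
  P2 vs B: payoffs [3, 1] → best response X (payoff 3)
Mutual best responses: (A,X), (A,Y), (B,X) → Nash equilibria.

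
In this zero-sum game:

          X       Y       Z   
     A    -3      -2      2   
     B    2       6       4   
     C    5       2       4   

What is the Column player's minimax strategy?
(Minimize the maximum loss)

Column should play Z, value = 4

Work:
Column player minimizes Row's maximum payoff:
Column X: max payoff to Row = 5
Column Y: max payoff to Row = 6
Column Z: max payoff to Row = 4
Minimum is 4, achieved by column Z.
Minimax strategy: Z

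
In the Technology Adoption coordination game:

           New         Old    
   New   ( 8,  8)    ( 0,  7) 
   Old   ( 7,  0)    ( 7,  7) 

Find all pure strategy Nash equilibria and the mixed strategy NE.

Pure NE: (New, New) and (Old, Old); Mixed NE: p = 0.875, q = 0.875

Work:
Check pure NE:
(New, New): (8, 8) - no unilateral deviation beneficial
(Old, Old): (7, 7) - no unilateral deviation beneficial
Mixed NE: P1 plays New with p = 0.875, P2 plays New with q = 0.875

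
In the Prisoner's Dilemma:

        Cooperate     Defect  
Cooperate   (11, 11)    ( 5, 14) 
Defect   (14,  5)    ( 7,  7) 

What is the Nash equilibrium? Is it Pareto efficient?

(Defect, Defect) is NE; not Pareto efficient

Work:
Defect dominates Cooperate for both players:
If P2 cooperates: Defect (14) > Cooperate (11)
If P2 defects: Defect (7) > Cooperate (5)
NE: (Defect, Defect) with payoff (7, 7)
But (Cooperate, Cooperate) = (11, 11) Pareto dominates (7, 7)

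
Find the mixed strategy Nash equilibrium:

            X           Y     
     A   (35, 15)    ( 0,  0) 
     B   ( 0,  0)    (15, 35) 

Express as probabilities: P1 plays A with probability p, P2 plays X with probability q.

p = 0.7, q = 0.3

Work:
Find probabilities that make opponent indifferent:
P2 chooses q to make P1 indifferent between A and B
P1 chooses p to make P2 indifferent between X and Y
Mixed NE: P1 plays (A: 0.7, B: 0.3), P2 plays (X: 0.3, Y: 0.7)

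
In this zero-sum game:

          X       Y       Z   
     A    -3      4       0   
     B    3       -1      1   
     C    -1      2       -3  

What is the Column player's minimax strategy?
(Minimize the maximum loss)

Column should play Z, value = 1

Work:
Column player minimizes Row's maximum payoff:
Column X: max payoff to Row = 3
Column Y: max payoff to Row = 4
Column Z: max payoff to Row = 1
Minimum is 1, achieved by column Z.
Minimax strategy: Z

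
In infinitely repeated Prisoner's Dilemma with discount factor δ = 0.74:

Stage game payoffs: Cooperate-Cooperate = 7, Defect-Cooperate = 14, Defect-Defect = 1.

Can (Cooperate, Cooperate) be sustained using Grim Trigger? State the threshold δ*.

δ* = 0.5385; since δ = 0.74 ≥ 0.5385, cooperation can be sustained

Work:
For Grim Trigger:
Cooperate forever: 7/(1-δ)
Defect then punished: 14 + 1·δ/(1-δ)
Need: 7/(1-δ) ≥ 14 + 1·δ/(1-δ)
Solving: δ ≥ (T-R)/(T-P) = (14-7)/(14-1) = 0.5385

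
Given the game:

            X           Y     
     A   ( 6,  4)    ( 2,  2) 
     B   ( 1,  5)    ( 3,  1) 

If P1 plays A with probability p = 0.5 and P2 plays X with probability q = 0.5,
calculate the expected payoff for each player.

E[P1] = 3.0, E[P2] = 3.0

Work:
E[P1] = p·q·π₁(A,X) + p·(1-q)·π₁(A,Y) + (1-p)·q·π₁(B,X) + (1-p)·(1-q)·π₁(B,Y)
= 0.5·0.5·6 + 0.5·0.5·2 + 0.5·0.5·1 + 0.5·0.5·3
= 3.0

E[P2] = 3.0 (similar calculation)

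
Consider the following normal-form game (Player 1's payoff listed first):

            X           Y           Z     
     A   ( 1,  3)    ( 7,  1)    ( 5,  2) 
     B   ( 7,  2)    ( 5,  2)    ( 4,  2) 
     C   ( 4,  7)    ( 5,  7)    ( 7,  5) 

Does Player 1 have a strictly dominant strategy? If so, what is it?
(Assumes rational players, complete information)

No strictly dominant strategy exists for Player 1

Work:
A strategy strictly dominates another if it gives a strictly higher payoff against every opponent action. Compare each pair of P1's strategies column-by-column:
  A vs B: [1 vs 7, 7 vs 5, 5 vs 4] → A does not strictly dominate B (column X: 1 ≤ 7)
  A vs C: [1 vs 4, 7 vs 5, 5 vs 7] → A does not strictly dominate C (column X: 1 ≤ 4)
  B vs A: [7 vs 1, 5 vs 7, 4 vs 5] → B does not strictly dominate A (column Y: 5 ≤ 7)
  B vs C: [7 vs 4, 5 vs 5, 4 vs 7] → B does not strictly dominate C (column Y: 5 ≤ 5)
  C vs A: [4 vs 1, 5 vs 7, 7 vs 5] → C does not strictly dominate A (column Y: 5 ≤ 7)
  C vs B: [4 vs 7, 5 vs 5, 7 vs 4] → C does not strictly dominate B (column X: 4 ≤ 7)
No single strategy strictly dominates all others → no strictly dominant strategy.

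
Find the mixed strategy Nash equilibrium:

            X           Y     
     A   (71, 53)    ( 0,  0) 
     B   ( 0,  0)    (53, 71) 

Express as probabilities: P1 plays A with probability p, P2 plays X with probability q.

p = 0.5726, q = 0.4274

Work:
Find probabilities that make opponent indifferent:
P2 chooses q to make P1 indifferent between A and B
P1 chooses p to make P2 indifferent between X and Y
Mixed NE: P1 plays (A: 0.5726, B: 0.4274), P2 plays (X: 0.4274, Y: 0.5726)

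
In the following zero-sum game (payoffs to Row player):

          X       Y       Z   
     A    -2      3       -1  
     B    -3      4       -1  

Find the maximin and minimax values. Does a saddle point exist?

Maximin = -2, Minimax = -2, Saddle: True

Work:
Row minimums: [-2, -3] → maximin = -2
Column maximums: [-2, 4, -1] → minimax = -2
Saddle point exists! Game value = -2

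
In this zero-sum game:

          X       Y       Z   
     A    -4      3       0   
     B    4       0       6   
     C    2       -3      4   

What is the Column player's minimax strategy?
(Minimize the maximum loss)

Column should play Y, value = 3

Work:
Column player minimizes Row's maximum payoff:
Column X: max payoff to Row = 4
Column Y: max payoff to Row = 3
Column Z: max payoff to Row = 6
Minimum is 3, achieved by column Y.
Minimax strategy: Y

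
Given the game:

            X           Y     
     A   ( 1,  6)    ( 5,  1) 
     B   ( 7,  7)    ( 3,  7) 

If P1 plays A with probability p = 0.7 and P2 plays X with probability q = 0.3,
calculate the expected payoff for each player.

E[P1] = 3.92, E[P2] = 3.85

Work:
E[P1] = p·q·π₁(A,X) + p·(1-q)·π₁(A,Y) + (1-p)·q·π₁(B,X) + (1-p)·(1-q)·π₁(B,Y)
= 0.7·0.3·1 + 0.7·0.7·5 + 0.3·0.3·7 + 0.3·0.7·3
= 3.92

E[P2] = 3.85 (similar calculation)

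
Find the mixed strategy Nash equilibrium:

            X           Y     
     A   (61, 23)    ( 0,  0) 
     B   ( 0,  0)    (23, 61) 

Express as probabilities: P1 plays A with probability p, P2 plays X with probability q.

p = 0.7262, q = 0.2738

Work:
Find probabilities that make opponent indifferent:
P2 chooses q to make P1 indifferent between A and B
P1 chooses p to make P2 indifferent between X and Y
Mixed NE: P1 plays (A: 0.7262, B: 0.2738), P2 plays (X: 0.2738, Y: 0.7262)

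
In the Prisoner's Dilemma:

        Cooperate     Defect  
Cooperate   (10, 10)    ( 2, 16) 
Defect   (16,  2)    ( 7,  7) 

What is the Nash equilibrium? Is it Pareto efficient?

(Defect, Defect) is NE; not Pareto efficient

Work:
Defect dominates Cooperate for both players:
If P2 cooperates: Defect (16) > Cooperate (10)
If P2 defects: Defect (7) > Cooperate (2)
NE: (Defect, Defect) with payoff (7, 7)
But (Cooperate, Cooperate) = (10, 10) Pareto dominates (7, 7)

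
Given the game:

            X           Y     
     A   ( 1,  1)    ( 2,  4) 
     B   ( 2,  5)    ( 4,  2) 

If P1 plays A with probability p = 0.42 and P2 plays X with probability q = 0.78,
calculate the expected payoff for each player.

E[P1] = 1.9276, E[P2] = 3.2144

Work:
E[P1] = p·q·π₁(A,X) + p·(1-q)·π₁(A,Y) + (1-p)·q·π₁(B,X) + (1-p)·(1-q)·π₁(B,Y)
= 0.42·0.78·1 + 0.42·0.22·2 + 0.58·0.78·2 + 0.58·0.22·4
= 1.9276

E[P2] = 3.2144 (similar calculation)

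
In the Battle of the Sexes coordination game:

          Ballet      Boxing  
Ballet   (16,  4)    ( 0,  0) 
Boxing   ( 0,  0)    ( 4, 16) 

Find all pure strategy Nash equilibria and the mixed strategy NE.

Pure NE: (Ballet, Ballet) and (Boxing, Boxing); Mixed NE: p = 0.8, q = 0.2

Work:
Check pure NE:
(Ballet, Ballet): (16, 4) - no unilateral deviation beneficial
(Boxing, Boxing): (4, 16) - no unilateral deviation beneficial
Mixed NE: P1 plays Ballet with p = 0.8, P2 plays Ballet with q = 0.2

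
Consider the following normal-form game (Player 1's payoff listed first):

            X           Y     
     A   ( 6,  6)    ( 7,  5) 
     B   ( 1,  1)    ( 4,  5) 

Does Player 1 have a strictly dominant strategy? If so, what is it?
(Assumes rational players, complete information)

Yes, Player 1's strictly dominant strategy is A

Work:
A strategy strictly dominates another if it gives a strictly higher payoff against every opponent action. Compare each pair of P1's strategies column-by-column:
  A vs B: [6 vs 1, 7 vs 4] → A strictly dominates B
  B vs A: [1 vs 6, 4 vs 7] → B does not strictly dominate A (column X: 1 ≤ 6)
A strictly dominates every other strategy → strictly dominant.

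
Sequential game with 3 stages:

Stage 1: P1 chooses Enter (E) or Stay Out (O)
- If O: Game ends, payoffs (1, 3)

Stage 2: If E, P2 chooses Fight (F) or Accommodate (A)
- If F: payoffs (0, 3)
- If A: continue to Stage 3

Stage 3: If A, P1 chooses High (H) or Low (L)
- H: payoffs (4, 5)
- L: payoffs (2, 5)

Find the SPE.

SPE: (E, A, H); Outcome (4, 5)

Work:
Stage 3: P1 chooses H (4 vs 2)
Stage 2: P2: F->3, A->5 (anticipating H). Choose A
Stage 1: P1: O->1, E->4 (anticipating A, H). Choose E
SPE path: E -> A -> H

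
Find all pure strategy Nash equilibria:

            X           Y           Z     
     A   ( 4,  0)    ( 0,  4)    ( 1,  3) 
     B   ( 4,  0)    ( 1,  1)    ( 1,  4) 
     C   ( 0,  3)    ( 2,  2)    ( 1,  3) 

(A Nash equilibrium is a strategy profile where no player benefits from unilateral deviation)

Nash equilibrium: (B, Z), (C, Z)

Work:
Best responses:
  P1 vs X: payoffs [4, 4, 0] → best response A/B (payoff 4)
  P1 vs Y: payoffs [0, 1, 2] → best response C (payoff 2)
  P1 vs Z: payoffs [1, 1, 1] → best response A/B/C (payoff 1)
  P2 vs A: payoffs [0, 4, 3] → best response Y (payoff 4)
  P2 vs B: payoffs [0, 1, 4] → best response Z (payoff 4)
  P2 vs C: payoffs [3, 2, 3] → best response X/Z (payoff 3)
Mutual best responses: (B,Z), (C,Z) → Nash equilibria.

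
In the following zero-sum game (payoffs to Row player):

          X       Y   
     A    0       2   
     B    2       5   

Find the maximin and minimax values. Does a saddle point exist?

Maximin = 2, Minimax = 2, Saddle: True

Work:
Row minimums: [0, 2] → maximin = 2
Column maximums: [2, 5] → minimax = 2
Saddle point exists! Game value = 2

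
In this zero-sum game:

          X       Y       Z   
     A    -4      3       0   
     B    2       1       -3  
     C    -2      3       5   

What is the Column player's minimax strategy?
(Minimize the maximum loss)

Column should play X, value = 2

Work:
Column player minimizes Row's maximum payoff:
Column X: max payoff to Row = 2
Column Y: max payoff to Row = 3
Column Z: max payoff to Row = 5
Minimum is 2, achieved by column X.
Minimax strategy: X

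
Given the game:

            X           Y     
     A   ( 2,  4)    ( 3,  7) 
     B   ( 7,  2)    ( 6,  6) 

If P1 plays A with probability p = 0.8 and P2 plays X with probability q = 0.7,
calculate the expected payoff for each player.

E[P1] = 3.18, E[P2] = 4.56

Work:
E[P1] = p·q·π₁(A,X) + p·(1-q)·π₁(A,Y) + (1-p)·q·π₁(B,X) + (1-p)·(1-q)·π₁(B,Y)
= 0.8·0.7·2 + 0.8·0.3·3 + 0.2·0.7·7 + 0.2·0.3·6
= 3.18

E[P2] = 4.56 (similar calculation)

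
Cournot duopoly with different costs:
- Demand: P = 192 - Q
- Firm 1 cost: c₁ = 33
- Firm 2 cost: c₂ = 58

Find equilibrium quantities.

q₁* = 61.33, q₂* = 36.33

Work:
Reaction: q₁ = (192 - 33 - q₂)/2
Reaction: q₂ = (192 - 58 - q₁)/2
Solve simultaneously:
q₁* = (192 - 2×33 + 58)/3 = 61.33
q₂* = (192 - 2×58 + 33)/3 = 36.33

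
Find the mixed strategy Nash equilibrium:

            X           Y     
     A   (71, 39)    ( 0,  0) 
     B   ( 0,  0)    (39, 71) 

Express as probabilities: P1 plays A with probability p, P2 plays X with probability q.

p = 0.6455, q = 0.3545

Work:
Find probabilities that make opponent indifferent:
P2 chooses q to make P1 indifferent between A and B
P1 chooses p to make P2 indifferent between X and Y
Mixed NE: P1 plays (A: 0.6455, B: 0.3545), P2 plays (X: 0.3545, Y: 0.6455)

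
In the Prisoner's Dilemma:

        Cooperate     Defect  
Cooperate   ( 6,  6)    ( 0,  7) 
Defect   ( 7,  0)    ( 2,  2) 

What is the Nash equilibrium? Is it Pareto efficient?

(Defect, Defect) is NE; not Pareto efficient

Work:
Defect dominates Cooperate for both players:
If P2 cooperates: Defect (7) > Cooperate (6)
If P2 defects: Defect (2) > Cooperate (0)
NE: (Defect, Defect) with payoff (2, 2)
But (Cooperate, Cooperate) = (6, 6) Pareto dominates (2, 2)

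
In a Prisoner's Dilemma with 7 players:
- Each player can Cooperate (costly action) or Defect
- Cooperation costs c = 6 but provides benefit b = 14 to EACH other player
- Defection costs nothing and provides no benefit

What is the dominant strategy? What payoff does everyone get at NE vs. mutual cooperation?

Dominant: Defect; NE payoff = 0; Coop payoff = 78

Work:
Defect dominates (saves cost c = 6, benefit to others is external)
NE: All defect → everyone gets 0
If all cooperate: each receives (6)×14 - 6 = 78
Social dilemma: 78 > 0 but NE gives 0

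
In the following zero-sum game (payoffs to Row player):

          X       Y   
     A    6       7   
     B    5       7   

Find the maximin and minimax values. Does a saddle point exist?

Maximin = 6, Minimax = 6, Saddle: True

Work:
Row minimums: [6, 5] → maximin = 6
Column maximums: [6, 7] → minimax = 6
Saddle point exists! Game value = 6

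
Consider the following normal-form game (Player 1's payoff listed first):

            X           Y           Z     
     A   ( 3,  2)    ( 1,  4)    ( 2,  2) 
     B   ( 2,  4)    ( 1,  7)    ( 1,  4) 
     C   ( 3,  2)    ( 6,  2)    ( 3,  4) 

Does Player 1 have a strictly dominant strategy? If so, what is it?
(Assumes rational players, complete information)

No strictly dominant strategy exists for Player 1

Work:
A strategy strictly dominates another if it gives a strictly higher payoff against every opponent action. Compare each pair of P1's strategies column-by-column:
  A vs B: [3 vs 2, 1 vs 1, 2 vs 1] → A does not strictly dominate B (column Y: 1 ≤ 1)
  A vs C: [3 vs 3, 1 vs 6, 2 vs 3] → A does not strictly dominate C (column X: 3 ≤ 3)
  B vs A: [2 vs 3, 1 vs 1, 1 vs 2] → B does not strictly dominate A (column X: 2 ≤ 3)
  B vs C: [2 vs 3, 1 vs 6, 1 vs 3] → B does not strictly dominate C (column X: 2 ≤ 3)
  C vs A: [3 vs 3, 6 vs 1, 3 vs 2] → C does not strictly dominate A (column X: 3 ≤ 3)
  C vs B: [3 vs 2, 6 vs 1, 3 vs 1] → C strictly dominates B
No single strategy strictly dominates all others → no strictly dominant strategy.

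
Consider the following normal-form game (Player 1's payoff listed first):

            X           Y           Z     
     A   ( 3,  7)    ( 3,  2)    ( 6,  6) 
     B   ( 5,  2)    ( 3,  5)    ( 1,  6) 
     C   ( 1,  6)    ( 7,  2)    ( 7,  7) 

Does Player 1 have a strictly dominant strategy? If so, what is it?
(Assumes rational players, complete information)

No strictly dominant strategy exists for Player 1

Work:
A strategy strictly dominates another if it gives a strictly higher payoff against every opponent action. Compare each pair of P1's strategies column-by-column:
  A vs B: [3 vs 5, 3 vs 3, 6 vs 1] → A does not strictly dominate B (column X: 3 ≤ 5)
  A vs C: [3 vs 1, 3 vs 7, 6 vs 7] → A does not strictly dominate C (column Y: 3 ≤ 7)
  B vs A: [5 vs 3, 3 vs 3, 1 vs 6] → B does not strictly dominate A (column Y: 3 ≤ 3)
  B vs C: [5 vs 1, 3 vs 7, 1 vs 7] → B does not strictly dominate C (column Y: 3 ≤ 7)
  C vs A: [1 vs 3, 7 vs 3, 7 vs 6] → C does not strictly dominate A (column X: 1 ≤ 3)
  C vs B: [1 vs 5, 7 vs 3, 7 vs 1] → C does not strictly dominate B (column X: 1 ≤ 5)
No single strategy strictly dominates all others → no strictly dominant strategy.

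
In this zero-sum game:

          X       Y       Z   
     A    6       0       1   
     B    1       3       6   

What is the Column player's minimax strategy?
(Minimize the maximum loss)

Column should play Y, value = 3

Work:
Column player minimizes Row's maximum payoff:
Column X: max payoff to Row = 6
Column Y: max payoff to Row = 3
Column Z: max payoff to Row = 6
Minimum is 3, achieved by column Y.
Minimax strategy: Y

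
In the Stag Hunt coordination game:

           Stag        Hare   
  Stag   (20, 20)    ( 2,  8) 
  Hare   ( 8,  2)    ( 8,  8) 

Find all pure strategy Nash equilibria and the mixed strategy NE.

Pure NE: (Stag, Stag) and (Hare, Hare); Mixed NE: p = 0.3333, q = 0.3333

Work:
Check pure NE:
(Stag, Stag): (20, 20) - no unilateral deviation beneficial
(Hare, Hare): (8, 8) - no unilateral deviation beneficial
Mixed NE: P1 plays Stag with p = 0.3333, P2 plays Stag with q = 0.3333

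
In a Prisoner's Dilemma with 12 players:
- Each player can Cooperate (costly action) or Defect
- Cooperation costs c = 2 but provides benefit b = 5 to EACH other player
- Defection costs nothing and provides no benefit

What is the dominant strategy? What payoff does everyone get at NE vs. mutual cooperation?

Dominant: Defect; NE payoff = 0; Coop payoff = 53

Work:
Defect dominates (saves cost c = 2, benefit to others is external)
NE: All defect → everyone gets 0
If all cooperate: each receives (11)×5 - 2 = 53
Social dilemma: 53 > 0 but NE gives 0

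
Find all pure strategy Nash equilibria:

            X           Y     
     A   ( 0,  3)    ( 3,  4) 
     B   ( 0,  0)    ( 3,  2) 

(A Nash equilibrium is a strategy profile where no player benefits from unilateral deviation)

Nash equilibrium: (A, Y), (B, Y)

Work:
Best responses:
  P1 vs X: payoffs [0, 0] → best response A/B (payoff 0)
  P1 vs Y: payoffs [3, 3] → best response A/B (payoff 3)
  P2 vs A: payoffs [3, 4] → best response Y (payoff 4)
  P2 vs B: payoffs [0, 2] → best response Y (payoff 2)
Mutual best responses: (A,Y), (B,Y) → Nash equilibria.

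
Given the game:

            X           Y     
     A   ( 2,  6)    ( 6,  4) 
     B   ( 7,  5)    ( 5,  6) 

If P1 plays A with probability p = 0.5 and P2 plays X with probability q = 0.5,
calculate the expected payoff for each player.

E[P1] = 5.0, E[P2] = 5.25

Work:
E[P1] = p·q·π₁(A,X) + p·(1-q)·π₁(A,Y) + (1-p)·q·π₁(B,X) + (1-p)·(1-q)·π₁(B,Y)
= 0.5·0.5·2 + 0.5·0.5·6 + 0.5·0.5·7 + 0.5·0.5·5
= 5.0

E[P2] = 5.25 (similar calculation)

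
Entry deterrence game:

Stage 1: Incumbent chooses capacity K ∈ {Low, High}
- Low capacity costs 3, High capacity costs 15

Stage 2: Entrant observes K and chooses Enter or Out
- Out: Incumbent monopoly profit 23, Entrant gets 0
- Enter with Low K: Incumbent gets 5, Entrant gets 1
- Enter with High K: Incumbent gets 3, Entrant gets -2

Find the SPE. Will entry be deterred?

SPE: (High, Enter|Low, Out|High); Entry deterred. Incumbent net profit = 8

Work:
After Low K: Entrant enters (1 > 0)
After High K: Entrant stays out (-2 < 0)
Incumbent: Low → 5−3=2, High → 23−15=8
Incumbent chooses High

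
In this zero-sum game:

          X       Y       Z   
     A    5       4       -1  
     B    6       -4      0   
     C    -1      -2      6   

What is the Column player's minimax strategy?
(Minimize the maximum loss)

Column should play Y, value = 4

Work:
Column player minimizes Row's maximum payoff:
Column X: max payoff to Row = 6
Column Y: max payoff to Row = 4
Column Z: max payoff to Row = 6
Minimum is 4, achieved by column Y.
Minimax strategy: Y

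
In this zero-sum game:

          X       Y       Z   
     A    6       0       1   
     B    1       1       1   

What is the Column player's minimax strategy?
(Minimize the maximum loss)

Column should play Y or Z (all achieve the minimum), value = 1

Work:
Column player minimizes Row's maximum payoff:
Column X: max payoff to Row = 6
Column Y: max payoff to Row = 1
Column Z: max payoff to Row = 1
Minimum is 1, achieved by columns Y, Z (tied).
Each of Y or Z is a minimax strategy.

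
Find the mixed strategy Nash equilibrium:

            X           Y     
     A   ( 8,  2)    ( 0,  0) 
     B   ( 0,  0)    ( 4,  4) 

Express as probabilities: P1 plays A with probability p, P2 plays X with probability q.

p = 0.6667, q = 0.3333

Work:
Find probabilities that make opponent indifferent:
P2 chooses q to make P1 indifferent between A and B
P1 chooses p to make P2 indifferent between X and Y
Mixed NE: P1 plays (A: 0.6667, B: 0.3333), P2 plays (X: 0.3333, Y: 0.6667)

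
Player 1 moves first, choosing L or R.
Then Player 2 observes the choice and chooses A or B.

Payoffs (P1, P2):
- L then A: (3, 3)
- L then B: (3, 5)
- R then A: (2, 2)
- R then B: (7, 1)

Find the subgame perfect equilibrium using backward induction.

P1 plays L, P2 plays B after L and A after R; Payoff (3, 5)

Work:
Backward induction:
After L: P2 chooses B → P1 gets 3
After R: P2 chooses A → P1 gets 2
P1 chooses L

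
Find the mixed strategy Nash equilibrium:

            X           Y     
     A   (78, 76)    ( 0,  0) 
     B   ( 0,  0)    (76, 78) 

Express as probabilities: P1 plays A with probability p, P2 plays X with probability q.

p = 0.5065, q = 0.4935

Work:
Find probabilities that make opponent indifferent:
P2 chooses q to make P1 indifferent between A and B
P1 chooses p to make P2 indifferent between X and Y
Mixed NE: P1 plays (A: 0.5065, B: 0.4935), P2 plays (X: 0.4935, Y: 0.5065)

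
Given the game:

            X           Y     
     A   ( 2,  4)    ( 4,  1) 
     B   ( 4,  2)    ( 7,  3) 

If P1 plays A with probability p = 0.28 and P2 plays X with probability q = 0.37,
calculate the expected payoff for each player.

E[P1] = 5.1536, E[P2] = 2.4844

Work:
E[P1] = p·q·π₁(A,X) + p·(1-q)·π₁(A,Y) + (1-p)·q·π₁(B,X) + (1-p)·(1-q)·π₁(B,Y)
= 0.28·0.37·2 + 0.28·0.63·4 + 0.72·0.37·4 + 0.72·0.63·7
= 5.1536

E[P2] = 2.4844 (similar calculation)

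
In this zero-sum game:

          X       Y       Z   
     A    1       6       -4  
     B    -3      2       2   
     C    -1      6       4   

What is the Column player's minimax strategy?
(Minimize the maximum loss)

Column should play X, value = 1

Work:
Column player minimizes Row's maximum payoff:
Column X: max payoff to Row = 1
Column Y: max payoff to Row = 6
Column Z: max payoff to Row = 4
Minimum is 1, achieved by column X.
Minimax strategy: X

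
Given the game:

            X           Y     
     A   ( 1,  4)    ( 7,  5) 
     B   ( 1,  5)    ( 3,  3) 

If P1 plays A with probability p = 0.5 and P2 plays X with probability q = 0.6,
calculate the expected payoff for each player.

E[P1] = 2.6, E[P2] = 4.3

Work:
E[P1] = p·q·π₁(A,X) + p·(1-q)·π₁(A,Y) + (1-p)·q·π₁(B,X) + (1-p)·(1-q)·π₁(B,Y)
= 0.5·0.6·1 + 0.5·0.4·7 + 0.5·0.6·1 + 0.5·0.4·3
= 2.6

E[P2] = 4.3 (similar calculation)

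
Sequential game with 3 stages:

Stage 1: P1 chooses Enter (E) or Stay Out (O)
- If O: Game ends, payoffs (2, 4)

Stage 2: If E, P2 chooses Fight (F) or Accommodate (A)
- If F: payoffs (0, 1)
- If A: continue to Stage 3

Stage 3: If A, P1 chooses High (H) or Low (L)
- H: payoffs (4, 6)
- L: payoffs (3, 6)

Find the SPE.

SPE: (E, A, H); Outcome (4, 6)

Work:
Stage 3: P1 chooses H (4 vs 3)
Stage 2: P2: F->1, A->6 (anticipating H). Choose A
Stage 1: P1: O->2, E->4 (anticipating A, H). Choose E
SPE path: E -> A -> H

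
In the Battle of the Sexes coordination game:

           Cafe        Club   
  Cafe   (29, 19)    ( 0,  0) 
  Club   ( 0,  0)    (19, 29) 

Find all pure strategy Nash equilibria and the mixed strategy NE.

Pure NE: (Cafe, Cafe) and (Club, Club); Mixed NE: p = 0.6042, q = 0.3958

Work:
Check pure NE:
(Cafe, Cafe): (29, 19) - no unilateral deviation beneficial
(Club, Club): (19, 29) - no unilateral deviation beneficial
Mixed NE: P1 plays Cafe with p = 0.6042, P2 plays Cafe with q = 0.3958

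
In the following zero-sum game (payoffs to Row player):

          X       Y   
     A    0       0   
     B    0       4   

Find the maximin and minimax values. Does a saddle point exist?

Maximin = 0, Minimax = 0, Saddle: True

Work:
Row minimums: [0, 0] → maximin = 0
Column maximums: [0, 4] → minimax = 0
Saddle point exists! Game value = 0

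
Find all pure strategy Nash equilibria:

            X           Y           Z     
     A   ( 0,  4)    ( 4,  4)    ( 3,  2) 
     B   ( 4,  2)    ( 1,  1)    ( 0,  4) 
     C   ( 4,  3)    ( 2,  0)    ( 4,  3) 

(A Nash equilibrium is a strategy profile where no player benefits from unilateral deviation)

Nash equilibrium: (A, Y), (C, X), (C, Z)

Work:
Best responses:
  P1 vs X: payoffs [0, 4, 4] → best response B/C (payoff 4)
  P1 vs Y: payoffs [4, 1, 2] → best response A (payoff 4)
  P1 vs Z: payoffs [3, 0, 4] → best response C (payoff 4)
  P2 vs A: payoffs [4, 4, 2] → best response X/Y (payoff 4)
  P2 vs B: payoffs [2, 1, 4] → best response Z (payoff 4)
  P2 vs C: payoffs [3, 0, 3] → best response X/Z (payoff 3)
Mutual best responses: (A,Y), (C,X), (C,Z) → Nash equilibria.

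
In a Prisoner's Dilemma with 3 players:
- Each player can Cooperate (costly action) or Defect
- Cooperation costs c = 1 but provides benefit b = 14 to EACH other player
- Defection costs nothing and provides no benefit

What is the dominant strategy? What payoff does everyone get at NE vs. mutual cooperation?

Dominant: Defect; NE payoff = 0; Coop payoff = 27

Work:
Defect dominates (saves cost c = 1, benefit to others is external)
NE: All defect → everyone gets 0
If all cooperate: each receives (2)×14 - 1 = 27
Social dilemma: 27 > 0 but NE gives 0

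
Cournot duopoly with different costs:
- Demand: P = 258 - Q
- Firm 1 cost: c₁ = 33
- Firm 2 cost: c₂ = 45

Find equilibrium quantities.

q₁* = 79.0, q₂* = 67.0

Work:
Reaction: q₁ = (258 - 33 - q₂)/2
Reaction: q₂ = (258 - 45 - q₁)/2
Solve simultaneously:
q₁* = (258 - 2×33 + 45)/3 = 79.0
q₂* = (258 - 2×45 + 33)/3 = 67.0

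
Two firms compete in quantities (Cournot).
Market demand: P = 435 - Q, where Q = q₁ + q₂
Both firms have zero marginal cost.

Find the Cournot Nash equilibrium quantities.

q₁* = q₂* = 145.0; P* = 145.0

Work:
Profit: π_i = P·q_i = (a - q_i - q_j)·q_i
FOC: ∂π_i/∂q_i = a - 2q_i - q_j = 0
Reaction function: q_i = (435 - q_j)/2
Symmetry: q* = 435/3 = 145.0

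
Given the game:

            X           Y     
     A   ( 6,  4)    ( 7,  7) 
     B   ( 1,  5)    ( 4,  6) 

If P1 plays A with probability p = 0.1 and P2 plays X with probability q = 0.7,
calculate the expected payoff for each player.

E[P1] = 2.34, E[P2] = 5.26

Work:
E[P1] = p·q·π₁(A,X) + p·(1-q)·π₁(A,Y) + (1-p)·q·π₁(B,X) + (1-p)·(1-q)·π₁(B,Y)
= 0.1·0.7·6 + 0.1·0.3·7 + 0.9·0.7·1 + 0.9·0.3·4
= 2.34

E[P2] = 5.26 (similar calculation)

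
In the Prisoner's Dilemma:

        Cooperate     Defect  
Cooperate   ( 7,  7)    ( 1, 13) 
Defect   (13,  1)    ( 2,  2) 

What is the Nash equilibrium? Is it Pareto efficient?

(Defect, Defect) is NE; not Pareto efficient

Work:
Defect dominates Cooperate for both players:
If P2 cooperates: Defect (13) > Cooperate (7)
If P2 defects: Defect (2) > Cooperate (1)
NE: (Defect, Defect) with payoff (2, 2)
But (Cooperate, Cooperate) = (7, 7) Pareto dominates (2, 2)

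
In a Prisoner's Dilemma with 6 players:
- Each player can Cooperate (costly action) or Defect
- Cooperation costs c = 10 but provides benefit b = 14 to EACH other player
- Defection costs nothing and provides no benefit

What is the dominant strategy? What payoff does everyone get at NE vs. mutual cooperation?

Dominant: Defect; NE payoff = 0; Coop payoff = 60

Work:
Defect dominates (saves cost c = 10, benefit to others is external)
NE: All defect → everyone gets 0
If all cooperate: each receives (5)×14 - 10 = 60
Social dilemma: 60 > 0 but NE gives 0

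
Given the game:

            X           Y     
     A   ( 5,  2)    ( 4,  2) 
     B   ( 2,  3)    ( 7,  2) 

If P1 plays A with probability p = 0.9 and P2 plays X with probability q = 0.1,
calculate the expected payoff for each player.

E[P1] = 4.34, E[P2] = 2.01

Work:
E[P1] = p·q·π₁(A,X) + p·(1-q)·π₁(A,Y) + (1-p)·q·π₁(B,X) + (1-p)·(1-q)·π₁(B,Y)
= 0.9·0.1·5 + 0.9·0.9·4 + 0.1·0.1·2 + 0.1·0.9·7
= 4.34

E[P2] = 2.01 (similar calculation)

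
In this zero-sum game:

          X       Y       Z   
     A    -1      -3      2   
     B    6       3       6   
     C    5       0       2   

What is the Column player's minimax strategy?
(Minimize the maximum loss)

Column should play Y, value = 3

Work:
Column player minimizes Row's maximum payoff:
Column X: max payoff to Row = 6
Column Y: max payoff to Row = 3
Column Z: max payoff to Row = 6
Minimum is 3, achieved by column Y.
Minimax strategy: Y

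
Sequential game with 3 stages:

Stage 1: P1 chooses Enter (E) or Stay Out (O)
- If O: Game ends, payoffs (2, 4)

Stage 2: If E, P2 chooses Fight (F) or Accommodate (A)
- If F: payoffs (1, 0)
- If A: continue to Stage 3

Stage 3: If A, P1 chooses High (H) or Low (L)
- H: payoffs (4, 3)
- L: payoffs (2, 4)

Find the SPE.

SPE: (E, A, H); Outcome (4, 3)

Work:
Stage 3: P1 chooses H (4 vs 2)
Stage 2: P2: F->0, A->3 (anticipating H). Choose A
Stage 1: P1: O->2, E->4 (anticipating A, H). Choose E
SPE path: E -> A -> H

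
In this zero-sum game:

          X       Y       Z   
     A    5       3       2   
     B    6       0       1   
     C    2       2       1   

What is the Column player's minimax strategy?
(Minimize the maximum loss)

Column should play Z, value = 2

Work:
Column player minimizes Row's maximum payoff:
Column X: max payoff to Row = 6
Column Y: max payoff to Row = 3
Column Z: max payoff to Row = 2
Minimum is 2, achieved by column Z.
Minimax strategy: Z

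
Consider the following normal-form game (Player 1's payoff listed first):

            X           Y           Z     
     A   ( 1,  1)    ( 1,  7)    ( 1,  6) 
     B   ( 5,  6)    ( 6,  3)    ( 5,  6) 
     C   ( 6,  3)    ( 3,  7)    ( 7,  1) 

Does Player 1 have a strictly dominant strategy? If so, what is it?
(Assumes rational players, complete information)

No strictly dominant strategy exists for Player 1

Work:
A strategy strictly dominates another if it gives a strictly higher payoff against every opponent action. Compare each pair of P1's strategies column-by-column:
  A vs B: [1 vs 5, 1 vs 6, 1 vs 5] → A does not strictly dominate B (column X: 1 ≤ 5)
  A vs C: [1 vs 6, 1 vs 3, 1 vs 7] → A does not strictly dominate C (column X: 1 ≤ 6)
  B vs A: [5 vs 1, 6 vs 1, 5 vs 1] → B strictly dominates A
  B vs C: [5 vs 6, 6 vs 3, 5 vs 7] → B does not strictly dominate C (column X: 5 ≤ 6)
  C vs A: [6 vs 1, 3 vs 1, 7 vs 1] → C strictly dominates A
  C vs B: [6 vs 5, 3 vs 6, 7 vs 5] → C does not strictly dominate B (column Y: 3 ≤ 6)
No single strategy strictly dominates all others → no strictly dominant strategy.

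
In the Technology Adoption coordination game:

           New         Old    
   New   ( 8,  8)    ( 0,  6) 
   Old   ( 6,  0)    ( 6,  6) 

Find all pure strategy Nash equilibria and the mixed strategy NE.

Pure NE: (New, New) and (Old, Old); Mixed NE: p = 0.75, q = 0.75

Work:
Check pure NE:
(New, New): (8, 8) - no unilateral deviation beneficial
(Old, Old): (6, 6) - no unilateral deviation beneficial
Mixed NE: P1 plays New with p = 0.75, P2 plays New with q = 0.75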